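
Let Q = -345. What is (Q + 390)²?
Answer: 2025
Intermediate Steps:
(Q + 390)² = (-345 + 390)² = 45² = 2025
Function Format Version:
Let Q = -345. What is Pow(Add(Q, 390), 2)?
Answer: 2025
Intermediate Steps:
Pow(Add(Q, 390), 2) = Pow(Add(-345, 390), 2) = Pow(45, 2) = 2025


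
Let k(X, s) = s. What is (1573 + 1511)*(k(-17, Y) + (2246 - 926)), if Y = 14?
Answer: 4114056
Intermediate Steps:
(1573 + 1511)*(k(-17, Y) + (2246 - 926)) = (1573 + 1511)*(14 + (2246 - 926)) = 3084*(14 + 1320) = 3084*1334 = 4114056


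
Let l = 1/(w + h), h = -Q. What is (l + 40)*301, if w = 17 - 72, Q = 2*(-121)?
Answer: 2251781/187 ≈ 12042.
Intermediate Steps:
Q = -242
h = 242 (h = -1*(-242) = 242)
w = -55
l = 1/187 (l = 1/(-55 + 242) = 1/187 ≈ 0.0053476)
(l + 40)*301 = (1/187 + 40)*301 = (7481/187)*301 = 2251781/187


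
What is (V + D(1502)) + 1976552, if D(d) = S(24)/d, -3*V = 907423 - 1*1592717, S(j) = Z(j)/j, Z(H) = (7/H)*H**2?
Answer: 9935654921/4506 ≈ 2.2050e+6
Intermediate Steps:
Z(H) = 7*H
S(j) = 7 (S(j) = (7*j)/j = 7)
V = 685294/3 (V = -(907423 - 1*1592717)/3 = -(907423 - 1592717)/3 = -1/3*(-685294) = 685294/3 ≈ 2.2843e+5)
D(d) = 7/d
(V + D(1502)) + 1976552 = (685294/3 + 7/1502) + 1976552 = 1029311609/4506 + 1976552 = 9935654921/4506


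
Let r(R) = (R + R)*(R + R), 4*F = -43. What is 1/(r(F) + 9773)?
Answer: 4/40941 ≈ 9.7702e-5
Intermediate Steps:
F = -43/4 (F = (¼)*(-43) = -43/4 ≈ -10.750)
r(R) = 4*R² (r(R) = (2*R)*(2*R) = 4*R²)
1/(r(F) + 9773) = 1/(4*(-43/4)² + 9773) = 1/(4*(1849/16) + 9773) = 1/(1849/4 + 9773) = 1/(40941/4) = 4/40941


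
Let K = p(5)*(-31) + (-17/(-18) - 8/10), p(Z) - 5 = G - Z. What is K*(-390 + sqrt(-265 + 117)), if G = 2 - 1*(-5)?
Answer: 253721/3 - 19517*I*sqrt(37)/45 ≈ 84574.0 - 2638.2*I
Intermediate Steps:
G = 7 (G = 2 + 5 = 7)
p(Z) = 12 - Z (p(Z) = 5 + (7 - Z) = 12 - Z)
K = -19517/90 (K = (12 - 1*5)*(-31) + (-17/(-18) - 8/10) = (12 - 5)*(-31) + (-17*(-1/18) - 8*1/10) = 7*(-31) + (17/18 - 4/5) = -217 + 13/90 = -19517/90 ≈ -216.86)
K*(-390 + sqrt(-265 + 117)) = -19517*(-390 + sqrt(-265 + 117))/90 = -19517*(-390 + sqrt(-148))/90 = -19517*(-390 + 2*I*sqrt(37))/90 = 253721/3 - 19517*I*sqrt(37)/45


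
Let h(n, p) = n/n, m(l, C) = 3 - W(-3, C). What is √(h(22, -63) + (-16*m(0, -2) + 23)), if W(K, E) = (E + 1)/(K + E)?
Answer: 2*I*√130/5 ≈ 4.5607*I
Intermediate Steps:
W(K, E) = (1 + E)/(E + K)
m(l, C) = 3 - (1 + C)/(-3 + C) (m(l, C) = 3 - (1 + C)/(C - 3) = 3 - (1 + C)/(-3 + C))
h(n, p) = 1
√(h(22, -63) + (-16*m(0, -2) + 23)) = √(1 + (-32*(-5 - 2)/(-3 - 2) + 23)) = √(1 + (-32*(-7)/(-5) + 23)) = √(1 + (-32*(-1)*(-7)/5 + 23)) = √(1 + (-16*14/5 + 23)) = √(1 + (-224/5 + 23)) = √(1 - 109/5) = √(-104/5) = 2*I*√130/5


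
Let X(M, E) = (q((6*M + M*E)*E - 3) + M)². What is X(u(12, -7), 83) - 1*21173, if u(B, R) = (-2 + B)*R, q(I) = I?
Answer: 267457547396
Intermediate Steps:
u(B, R) = R*(-2 + B)
X(M, E) = (-3 + M + E*(6*M + E*M))² (X(M, E) = (((6*M + M*E)*E - 3) + M)² = (((6*M + E*M)*E - 3) + M)² = ((E*(6*M + E*M) - 3) + M)² = ((-3 + E*(6*M + E*M)) + M)² = (-3 + M + E*(6*M + E*M))²)
X(u(12, -7), 83) - 1*21173 = (-3 - 7*(-2 + 12) - 7*(-2 + 12)*83² + 6*83*(-7*(-2 + 12)))² - 1*21173 = (-3 - 7*10 - 7*10*6889 + 6*83*(-7*10))² - 21173 = (-3 - 70 - 70*6889 + 6*83*(-70))² - 21173 = (-3 - 70 - 482230 - 34860)² - 21173 = (-517163)² - 21173 = 267457568569 - 21173 = 267457547396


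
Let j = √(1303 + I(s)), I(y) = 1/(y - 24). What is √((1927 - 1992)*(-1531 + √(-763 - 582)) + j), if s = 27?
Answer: √(895635 + 3*√11730 - 585*I*√1345)/3 ≈ 315.54 - 3.7774*I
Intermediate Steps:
I(y) = 1/(-24 + y)
j = √11730/3 (j = √(1303 + 1/(-24 + 27)) = √(1303 + 1/3) = √(1303 + ⅓) = √(3910/3) = √11730/3 ≈ 36.102)
√((1927 - 1992)*(-1531 + √(-763 - 582)) + j) = √((1927 - 1992)*(-1531 + √(-763 - 582)) + √11730/3) = √(-65*(-1531 + √(-1345)) + √11730/3) = √(-65*(-1531 + I*√1345) + √11730/3) = √((99515 - 65*I*√1345) + √11730/3) = √(99515 + √11730/3 - 65*I*√1345)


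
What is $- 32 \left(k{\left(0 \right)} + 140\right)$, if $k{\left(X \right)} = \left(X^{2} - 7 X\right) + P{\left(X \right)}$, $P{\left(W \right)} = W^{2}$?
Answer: $-4480$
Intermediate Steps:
$k{\left(X \right)} = - 7 X + 2 X^{2}$ ($k{\left(X \right)} = \left(X^{2} - 7 X\right) + X^{2} = - 7 X + 2 X^{2}$)
$- 32 \left(k{\left(0 \right)} + 140\right) = - 32 \left(0 \left(-7 + 2 \cdot 0\right) + 140\right) = - 32 \left(0 \left(-7 + 0\right) + 140\right) = - 32 \left(0 \left(-7\right) + 140\right) = - 32 \left(0 + 140\right) = \left(-32\right) 140 = -4480$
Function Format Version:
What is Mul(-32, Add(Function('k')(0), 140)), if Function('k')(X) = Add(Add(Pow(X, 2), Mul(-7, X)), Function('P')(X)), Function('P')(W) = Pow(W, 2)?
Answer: -4480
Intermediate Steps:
Function('k')(X) = Add(Mul(-7, X), Mul(2, Pow(X, 2))) (Function('k')(X) = Add(Add(Pow(X, 2), Mul(-7, X)), Pow(X, 2)) = Add(Mul(-7, X), Mul(2, Pow(X, 2))))
Mul(-32, Add(Function('k')(0), 140)) = Mul(-32, Add(Mul(0, Add(-7, Mul(2, 0))), 140)) = Mul(-32, Add(Mul(0, Add(-7, 0)), 140)) = Mul(-32, Add(Mul(0, -7), 140)) = Mul(-32, Add(0, 140)) = Mul(-32, 140) = -4480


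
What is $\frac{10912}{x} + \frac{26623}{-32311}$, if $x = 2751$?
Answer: $\frac{3535921}{1125159} \approx 3.1426$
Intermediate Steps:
$\frac{10912}{x} + \frac{26623}{-32311} = \frac{10912}{2751} + \frac{26623}{-32311} = 10912 \cdot \frac{1}{2751} + 26623 \left(- \frac{1}{32311}\right) = \frac{10912}{2751} - \frac{337}{409} = \frac{3535921}{1125159}$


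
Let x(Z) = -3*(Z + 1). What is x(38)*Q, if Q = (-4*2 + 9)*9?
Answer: -1053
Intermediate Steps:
x(Z) = -3 - 3*Z (x(Z) = -3*(1 + Z) = -3 - 3*Z)
Q = 9 (Q = (-8 + 9)*9 = 1*9 = 9)
x(38)*Q = (-3 - 3*38)*9 = (-3 - 114)*9 = -117*9 = -1053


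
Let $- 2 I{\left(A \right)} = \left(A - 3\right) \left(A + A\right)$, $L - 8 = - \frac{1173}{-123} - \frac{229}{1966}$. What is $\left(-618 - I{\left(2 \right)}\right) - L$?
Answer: $- \frac{51379885}{80606} \approx -637.42$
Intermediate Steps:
$L = \frac{1404165}{80606}$ ($L = 8 - \left(- \frac{391}{41} + \frac{229}{1966}\right) = 8 - - \frac{759317}{80606} = 8 + \left(\frac{391}{41} - \frac{229}{1966}\right) = 8 + \frac{759317}{80606} = \frac{1404165}{80606} \approx 17.42$)
$I{\left(A \right)} = - A \left(-3 + A\right)$ ($I{\left(A \right)} = - \frac{\left(A - 3\right) \left(A + A\right)}{2} = - \frac{\left(-3 + A\right) 2 A}{2} = - \frac{2 A \left(-3 + A\right)}{2} = - A \left(-3 + A\right)$)
$\left(-618 - I{\left(2 \right)}\right) - L = \left(-618 - 2 \left(3 - 2\right)\right) - \frac{1404165}{80606} = \left(-618 - 2 \cdot 1\right) - \frac{1404165}{80606} = \left(-618 - 2\right) - \frac{1404165}{80606} = -620 - \frac{1404165}{80606} = - \frac{51379885}{80606}$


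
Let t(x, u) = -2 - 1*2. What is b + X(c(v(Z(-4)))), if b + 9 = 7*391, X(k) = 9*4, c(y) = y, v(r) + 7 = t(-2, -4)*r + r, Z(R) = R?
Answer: 2764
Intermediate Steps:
t(x, u) = -4 (t(x, u) = -2 - 2 = -4)
v(r) = -7 - 3*r (v(r) = -7 + (-4*r + r) = -7 - 3*r)
X(k) = 36
b = 2728 (b = -9 + 7*391 = -9 + 2737 = 2728)
b + X(c(v(Z(-4)))) = 2728 + 36 = 2764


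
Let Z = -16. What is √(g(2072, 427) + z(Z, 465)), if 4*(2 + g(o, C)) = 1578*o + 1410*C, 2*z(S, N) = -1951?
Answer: 4*√60434 ≈ 983.33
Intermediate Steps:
z(S, N) = -1951/2 (z(S, N) = (½)*(-1951) = -1951/2)
g(o, C) = -2 + 705*C/2 + 789*o/2 (g(o, C) = -2 + (1578*o + 1410*C)/4 = -2 + (1410*C + 1578*o)/4 = -2 + (705*C/2 + 789*o/2) = -2 + 705*C/2 + 789*o/2)
√(g(2072, 427) + z(Z, 465)) = √((-2 + (705/2)*427 + (789/2)*2072) - 1951/2) = √((-2 + 301035/2 + 817404) - 1951/2) = √(1935839/2 - 1951/2) = √966944 = 4*√60434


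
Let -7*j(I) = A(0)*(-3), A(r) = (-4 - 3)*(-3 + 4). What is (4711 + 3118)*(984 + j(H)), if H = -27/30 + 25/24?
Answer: 7680249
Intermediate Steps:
A(r) = -7 (A(r) = -7*1 = -7)
H = 17/120 (H = -27*1/30 + 25*(1/24) = -9/10 + 25/24 = 17/120 ≈ 0.14167)
j(I) = -3 (j(I) = -(-1)*(-3) = -1/7*21 = -3)
(4711 + 3118)*(984 + j(H)) = (4711 + 3118)*(984 - 3) = 7829*981 = 7680249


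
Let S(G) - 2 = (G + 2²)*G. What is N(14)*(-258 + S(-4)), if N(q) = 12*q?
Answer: -43008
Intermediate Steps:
S(G) = 2 + G*(4 + G) (S(G) = 2 + (G + 2²)*G = 2 + (G + 4)*G = 2 + (4 + G)*G = 2 + G*(4 + G))
N(14)*(-258 + S(-4)) = (12*14)*(-258 + (2 + (-4)² + 4*(-4))) = 168*(-258 + (2 + 16 - 16)) = 168*(-258 + 2) = 168*(-256) = -43008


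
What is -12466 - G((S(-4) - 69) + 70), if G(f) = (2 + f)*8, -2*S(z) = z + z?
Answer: -12522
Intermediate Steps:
S(z) = -z (S(z) = -(z + z)/2 = -z)
G(f) = 16 + 8*f
-12466 - G((S(-4) - 69) + 70) = -12466 - (16 + 8*((-1*(-4) - 69) + 70)) = -12466 - (16 + 8*((4 - 69) + 70)) = -12466 - (16 + 8*(-65 + 70)) = -12466 - (16 + 8*5) = -12466 - (16 + 40) = -12466 - 1*56 = -12466 - 56 = -12522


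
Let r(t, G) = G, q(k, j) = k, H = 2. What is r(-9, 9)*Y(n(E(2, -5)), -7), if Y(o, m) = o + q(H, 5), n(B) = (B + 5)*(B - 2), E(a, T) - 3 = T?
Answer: -90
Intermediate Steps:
E(a, T) = 3 + T
n(B) = (-2 + B)*(5 + B) (n(B) = (5 + B)*(-2 + B) = (-2 + B)*(5 + B))
Y(o, m) = 2 + o (Y(o, m) = o + 2 = 2 + o)
r(-9, 9)*Y(n(E(2, -5)), -7) = 9*(2 + (-10 + (3 - 5)**2 + 3*(3 - 5))) = 9*(2 + (-10 + (-2)**2 + 3*(-2))) = 9*(2 + (-10 + 4 - 6)) = 9*(2 - 12) = 9*(-10) = -90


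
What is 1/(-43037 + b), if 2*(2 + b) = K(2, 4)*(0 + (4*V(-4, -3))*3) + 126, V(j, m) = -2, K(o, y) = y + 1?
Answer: -1/43036 ≈ -2.3236e-5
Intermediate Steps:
K(o, y) = 1 + y
b = 1 (b = -2 + ((1 + 4)*(0 + (4*(-2))*3) + 126)/2 = -2 + (5*(0 - 8*3) + 126)/2 = -2 + (5*(0 - 24) + 126)/2 = -2 + (5*(-24) + 126)/2 = -2 + (-120 + 126)/2 = -2 + (½)*6 = -2 + 3 = 1)
1/(-43037 + b) = 1/(-43037 + 1) = 1/(-43036) = -1/43036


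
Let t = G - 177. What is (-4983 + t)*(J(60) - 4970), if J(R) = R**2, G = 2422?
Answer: 3751060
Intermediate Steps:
t = 2245 (t = 2422 - 177 = 2245)
(-4983 + t)*(J(60) - 4970) = (-4983 + 2245)*(60**2 - 4970) = -2738*(3600 - 4970) = -2738*(-1370) = 3751060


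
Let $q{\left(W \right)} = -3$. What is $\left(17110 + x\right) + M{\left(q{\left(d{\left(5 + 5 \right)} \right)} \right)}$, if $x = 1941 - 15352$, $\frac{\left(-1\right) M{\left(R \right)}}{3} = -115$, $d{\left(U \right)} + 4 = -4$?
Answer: $4044$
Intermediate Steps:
$d{\left(U \right)} = -8$ ($d{\left(U \right)} = -4 - 4 = -8$)
$M{\left(R \right)} = 345$ ($M{\left(R \right)} = \left(-3\right) \left(-115\right) = 345$)
$x = -13411$
$\left(17110 + x\right) + M{\left(q{\left(d{\left(5 + 5 \right)} \right)} \right)} = \left(17110 - 13411\right) + 345 = 3699 + 345 = 4044$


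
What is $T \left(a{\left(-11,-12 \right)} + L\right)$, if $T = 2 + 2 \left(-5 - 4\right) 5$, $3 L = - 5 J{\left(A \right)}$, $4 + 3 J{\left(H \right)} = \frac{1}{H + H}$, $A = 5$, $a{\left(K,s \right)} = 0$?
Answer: $- \frac{572}{3} \approx -190.67$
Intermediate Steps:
$J{\left(H \right)} = - \frac{4}{3} + \frac{1}{6 H}$ ($J{\left(H \right)} = - \frac{4}{3} + \frac{1}{3 \left(H + H\right)} = - \frac{4}{3} + \frac{1}{3 \cdot 2 H} = - \frac{4}{3} + \frac{\frac{1}{2} \frac{1}{H}}{3} = - \frac{4}{3} + \frac{1}{6 H}$)
$L = \frac{13}{6}$ ($L = \frac{\left(-5\right) \frac{1 - 40}{6 \cdot 5}}{3} = \frac{\left(-5\right) \frac{1}{6} \cdot \frac{1}{5} \left(1 - 40\right)}{3} = \frac{\left(-5\right) \frac{1}{6} \cdot \frac{1}{5} \left(-39\right)}{3} = \frac{\left(-5\right) \left(- \frac{13}{10}\right)}{3} = \frac{1}{3} \cdot \frac{13}{2} = \frac{13}{6} \approx 2.1667$)
$T = -88$ ($T = 2 + 2 \left(\left(-9\right) 5\right) = 2 + 2 \left(-45\right) = 2 - 90 = -88$)
$T \left(a{\left(-11,-12 \right)} + L\right) = - 88 \left(0 + \frac{13}{6}\right) = \left(-88\right) \frac{13}{6} = - \frac{572}{3}$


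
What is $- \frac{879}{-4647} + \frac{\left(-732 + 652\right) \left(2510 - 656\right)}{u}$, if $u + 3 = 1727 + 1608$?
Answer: $- \frac{57192851}{1290317} \approx -44.325$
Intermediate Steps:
$u = 3332$ ($u = -3 + \left(1727 + 1608\right) = -3 + 3335 = 3332$)
$- \frac{879}{-4647} + \frac{\left(-732 + 652\right) \left(2510 - 656\right)}{u} = - \frac{879}{-4647} + \frac{\left(-732 + 652\right) \left(2510 - 656\right)}{3332} = \left(-879\right) \left(- \frac{1}{4647}\right) + \left(-80\right) 1854 \cdot \frac{1}{3332} = \frac{293}{1549} - \frac{37080}{833} = - \frac{57192851}{1290317}$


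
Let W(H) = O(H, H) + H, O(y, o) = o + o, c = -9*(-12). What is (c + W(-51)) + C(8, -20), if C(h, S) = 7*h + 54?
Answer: 65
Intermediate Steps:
c = 108
O(y, o) = 2*o
W(H) = 3*H (W(H) = 2*H + H = 3*H)
C(h, S) = 54 + 7*h
(c + W(-51)) + C(8, -20) = (108 + 3*(-51)) + (54 + 7*8) = (108 - 153) + (54 + 56) = -45 + 110 = 65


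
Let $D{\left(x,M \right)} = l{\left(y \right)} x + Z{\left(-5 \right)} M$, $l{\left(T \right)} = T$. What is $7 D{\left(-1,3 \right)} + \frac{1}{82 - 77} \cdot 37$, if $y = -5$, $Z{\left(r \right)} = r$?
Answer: $- \frac{313}{5} \approx -62.6$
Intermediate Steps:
$D{\left(x,M \right)} = - 5 M - 5 x$ ($D{\left(x,M \right)} = - 5 x - 5 M = - 5 M - 5 x$)
$7 D{\left(-1,3 \right)} + \frac{1}{82 - 77} \cdot 37 = 7 \left(\left(-5\right) 3 - -5\right) + \frac{1}{82 - 77} \cdot 37 = 7 \left(-15 + 5\right) + \frac{1}{5} \cdot 37 = 7 \left(-10\right) + \frac{1}{5} \cdot 37 = -70 + \frac{37}{5} = - \frac{313}{5}$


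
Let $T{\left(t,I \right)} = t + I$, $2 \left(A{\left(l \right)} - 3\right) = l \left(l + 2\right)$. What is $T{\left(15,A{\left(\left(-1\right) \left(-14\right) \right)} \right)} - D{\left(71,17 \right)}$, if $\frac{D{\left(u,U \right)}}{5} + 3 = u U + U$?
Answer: $-5975$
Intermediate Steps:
$D{\left(u,U \right)} = -15 + 5 U + 5 U u$ ($D{\left(u,U \right)} = -15 + 5 \left(u U + U\right) = -15 + 5 \left(U u + U\right) = -15 + 5 \left(U + U u\right) = -15 + \left(5 U + 5 U u\right) = -15 + 5 U + 5 U u$)
$A{\left(l \right)} = 3 + \frac{l \left(2 + l\right)}{2}$ ($A{\left(l \right)} = 3 + \frac{l \left(l + 2\right)}{2} = 3 + \frac{l \left(2 + l\right)}{2}$)
$T{\left(t,I \right)} = I + t$
$T{\left(15,A{\left(\left(-1\right) \left(-14\right) \right)} \right)} - D{\left(71,17 \right)} = \left(\left(3 - -14 + \frac{\left(\left(-1\right) \left(-14\right)\right)^{2}}{2}\right) + 15\right) - \left(-15 + 5 \cdot 17 + 5 \cdot 17 \cdot 71\right) = \left(\left(3 + 14 + \frac{14^{2}}{2}\right) + 15\right) - \left(-15 + 85 + 6035\right) = \left(\left(3 + 14 + \frac{1}{2} \cdot 196\right) + 15\right) - 6105 = \left(\left(3 + 14 + 98\right) + 15\right) - 6105 = \left(115 + 15\right) - 6105 = 130 - 6105 = -5975$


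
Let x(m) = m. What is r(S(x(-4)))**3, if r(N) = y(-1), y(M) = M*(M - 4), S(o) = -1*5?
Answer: 125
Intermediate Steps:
S(o) = -5
y(M) = M*(-4 + M)
r(N) = 5 (r(N) = -(-4 - 1) = -1*(-5) = 5)
r(S(x(-4)))**3 = 5**3 = 125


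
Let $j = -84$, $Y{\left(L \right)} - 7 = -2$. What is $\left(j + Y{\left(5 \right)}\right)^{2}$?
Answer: $6241$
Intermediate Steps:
$Y{\left(L \right)} = 5$ ($Y{\left(L \right)} = 7 - 2 = 5$)
$\left(j + Y{\left(5 \right)}\right)^{2} = \left(-84 + 5\right)^{2} = \left(-79\right)^{2} = 6241$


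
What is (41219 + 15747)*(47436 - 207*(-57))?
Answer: 3374381010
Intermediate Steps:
(41219 + 15747)*(47436 - 207*(-57)) = 56966*(47436 + 11799) = 56966*59235 = 3374381010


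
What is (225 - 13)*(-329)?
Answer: -69748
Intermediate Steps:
(225 - 13)*(-329) = 212*(-329) = -69748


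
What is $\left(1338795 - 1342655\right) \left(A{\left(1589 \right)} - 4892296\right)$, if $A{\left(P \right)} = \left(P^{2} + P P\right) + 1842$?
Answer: $-615237680$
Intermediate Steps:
$A{\left(P \right)} = 1842 + 2 P^{2}$ ($A{\left(P \right)} = \left(P^{2} + P^{2}\right) + 1842 = 2 P^{2} + 1842 = 1842 + 2 P^{2}$)
$\left(1338795 - 1342655\right) \left(A{\left(1589 \right)} - 4892296\right) = \left(1338795 - 1342655\right) \left(\left(1842 + 2 \cdot 1589^{2}\right) - 4892296\right) = - 3860 \left(\left(1842 + 2 \cdot 2524921\right) - 4892296\right) = - 3860 \left(\left(1842 + 5049842\right) - 4892296\right) = - 3860 \left(5051684 - 4892296\right) = \left(-3860\right) 159388 = -615237680$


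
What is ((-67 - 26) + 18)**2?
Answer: 5625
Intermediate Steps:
((-67 - 26) + 18)**2 = (-93 + 18)**2 = (-75)**2 = 5625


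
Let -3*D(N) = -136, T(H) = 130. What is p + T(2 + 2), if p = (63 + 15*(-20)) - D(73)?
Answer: -457/3 ≈ -152.33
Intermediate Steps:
D(N) = 136/3 (D(N) = -⅓*(-136) = 136/3)
p = -847/3 (p = (63 + 15*(-20)) - 1*136/3 = (63 - 300) - 136/3 = -237 - 136/3 = -847/3 ≈ -282.33)
p + T(2 + 2) = -847/3 + 130 = -457/3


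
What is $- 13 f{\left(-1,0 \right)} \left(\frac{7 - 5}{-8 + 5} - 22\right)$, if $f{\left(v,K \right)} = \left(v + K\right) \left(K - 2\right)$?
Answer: $\frac{1768}{3} \approx 589.33$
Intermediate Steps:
$f{\left(v,K \right)} = \left(-2 + K\right) \left(K + v\right)$ ($f{\left(v,K \right)} = \left(K + v\right) \left(-2 + K\right) = \left(-2 + K\right) \left(K + v\right)$)
$- 13 f{\left(-1,0 \right)} \left(\frac{7 - 5}{-8 + 5} - 22\right) = - 13 \left(0^{2} - 0 - -2 + 0 \left(-1\right)\right) \left(\frac{7 - 5}{-8 + 5} - 22\right) = - 13 \left(0 + 0 + 2 + 0\right) \left(\frac{2}{-3} - 22\right) = \left(-13\right) 2 \left(2 \left(- \frac{1}{3}\right) - 22\right) = - 26 \left(- \frac{2}{3} - 22\right) = \left(-26\right) \left(- \frac{68}{3}\right) = \frac{1768}{3}$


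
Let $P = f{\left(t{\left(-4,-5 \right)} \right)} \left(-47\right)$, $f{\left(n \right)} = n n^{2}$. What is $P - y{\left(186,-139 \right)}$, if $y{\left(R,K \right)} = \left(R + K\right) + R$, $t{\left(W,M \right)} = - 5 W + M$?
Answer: $-158858$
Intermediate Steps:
$t{\left(W,M \right)} = M - 5 W$
$f{\left(n \right)} = n^{3}$
$y{\left(R,K \right)} = K + 2 R$ ($y{\left(R,K \right)} = \left(K + R\right) + R = K + 2 R$)
$P = -158625$ ($P = \left(-5 - -20\right)^{3} \left(-47\right) = \left(-5 + 20\right)^{3} \left(-47\right) = 15^{3} \left(-47\right) = 3375 \left(-47\right) = -158625$)
$P - y{\left(186,-139 \right)} = -158625 - \left(-139 + 2 \cdot 186\right) = -158625 - \left(-139 + 372\right) = -158625 - 233 = -158858$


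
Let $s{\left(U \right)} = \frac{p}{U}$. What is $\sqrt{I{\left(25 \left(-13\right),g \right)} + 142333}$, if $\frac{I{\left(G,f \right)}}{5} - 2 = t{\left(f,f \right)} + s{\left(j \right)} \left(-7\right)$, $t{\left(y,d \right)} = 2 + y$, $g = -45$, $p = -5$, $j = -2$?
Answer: $\frac{\sqrt{568162}}{2} \approx 376.88$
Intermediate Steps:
$s{\left(U \right)} = - \frac{5}{U}$
$I{\left(G,f \right)} = - \frac{135}{2} + 5 f$ ($I{\left(G,f \right)} = 10 + 5 \left(\left(2 + f\right) + - \frac{5}{-2} \left(-7\right)\right) = 10 + 5 \left(\left(2 + f\right) + \left(-5\right) \left(- \frac{1}{2}\right) \left(-7\right)\right) = 10 + 5 \left(\left(2 + f\right) + \frac{5}{2} \left(-7\right)\right) = 10 + 5 \left(\left(2 + f\right) - \frac{35}{2}\right) = 10 + 5 \left(- \frac{31}{2} + f\right) = 10 + \left(- \frac{155}{2} + 5 f\right) = - \frac{135}{2} + 5 f$)
$\sqrt{I{\left(25 \left(-13\right),g \right)} + 142333} = \sqrt{\left(- \frac{135}{2} + 5 \left(-45\right)\right) + 142333} = \sqrt{\left(- \frac{135}{2} - 225\right) + 142333} = \sqrt{- \frac{585}{2} + 142333} = \sqrt{\frac{284081}{2}} = \frac{\sqrt{568162}}{2}$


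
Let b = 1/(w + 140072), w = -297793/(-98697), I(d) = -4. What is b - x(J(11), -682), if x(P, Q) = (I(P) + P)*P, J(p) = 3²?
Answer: -622124180268/13824983977 ≈ -45.000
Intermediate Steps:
w = 297793/98697 (w = -297793*(-1/98697) = 297793/98697 ≈ 3.0172)
J(p) = 9
x(P, Q) = P*(-4 + P) (x(P, Q) = (-4 + P)*P = P*(-4 + P))
b = 98697/13824983977 (b = 1/(297793/98697 + 140072) = 1/(13824983977/98697) = 98697/13824983977 ≈ 7.1390e-6)
b - x(J(11), -682) = 98697/13824983977 - 9*(-4 + 9) = 98697/13824983977 - 9*5 = 98697/13824983977 - 1*45 = 98697/13824983977 - 45 = -622124180268/13824983977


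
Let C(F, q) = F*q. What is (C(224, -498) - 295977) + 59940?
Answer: -347589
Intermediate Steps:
(C(224, -498) - 295977) + 59940 = (224*(-498) - 295977) + 59940 = (-111552 - 295977) + 59940 = -407529 + 59940 = -347589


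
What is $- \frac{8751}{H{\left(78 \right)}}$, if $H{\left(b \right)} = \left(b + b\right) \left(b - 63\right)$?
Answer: $- \frac{2917}{780} \approx -3.7397$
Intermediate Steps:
$H{\left(b \right)} = 2 b \left(-63 + b\right)$
$- \frac{8751}{H{\left(78 \right)}} = - \frac{8751}{2 \cdot 78 \left(-63 + 78\right)} = - \frac{8751}{2 \cdot 78 \cdot 15} = - \frac{8751}{2340} = \left(-8751\right) \frac{1}{2340} = - \frac{2917}{780}$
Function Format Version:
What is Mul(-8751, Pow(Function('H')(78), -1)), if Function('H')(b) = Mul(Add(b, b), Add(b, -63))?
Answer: Rational(-2917, 780) ≈ -3.7397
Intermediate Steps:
Function('H')(b) = Mul(2, b, Add(-63, b)) (Function('H')(b) = Mul(Mul(2, b), Add(-63, b)) = Mul(2, b, Add(-63, b)))
Mul(-8751, Pow(Function('H')(78), -1)) = Mul(-8751, Pow(Mul(2, 78, Add(-63, 78)), -1)) = Mul(-8751, Pow(Mul(2, 78, 15), -1)) = Mul(-8751, Pow(2340, -1)) = Mul(-8751, Rational(1, 2340)) = Rational(-2917, 780)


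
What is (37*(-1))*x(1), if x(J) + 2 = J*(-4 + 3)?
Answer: 111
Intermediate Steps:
x(J) = -2 - J (x(J) = -2 + J*(-4 + 3) = -2 + J*(-1) = -2 - J)
(37*(-1))*x(1) = (37*(-1))*(-2 - 1*1) = -37*(-2 - 1) = -37*(-3) = 111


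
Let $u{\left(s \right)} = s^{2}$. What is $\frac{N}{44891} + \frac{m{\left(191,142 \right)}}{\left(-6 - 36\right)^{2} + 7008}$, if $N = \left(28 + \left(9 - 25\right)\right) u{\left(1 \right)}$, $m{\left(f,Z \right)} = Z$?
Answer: $\frac{3239893}{196891926} \approx 0.016455$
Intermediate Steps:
$N = 12$ ($N = \left(28 + \left(9 - 25\right)\right) 1^{2} = \left(28 + \left(9 - 25\right)\right) 1 = \left(28 - 16\right) 1 = 12 \cdot 1 = 12$)
$\frac{N}{44891} + \frac{m{\left(191,142 \right)}}{\left(-6 - 36\right)^{2} + 7008} = \frac{12}{44891} + \frac{142}{\left(-6 - 36\right)^{2} + 7008} = 12 \cdot \frac{1}{44891} + \frac{142}{\left(-42\right)^{2} + 7008} = \frac{12}{44891} + \frac{142}{1764 + 7008} = \frac{12}{44891} + \frac{142}{8772} = \frac{12}{44891} + 142 \cdot \frac{1}{8772} = \frac{12}{44891} + \frac{71}{4386} = \frac{3239893}{196891926}$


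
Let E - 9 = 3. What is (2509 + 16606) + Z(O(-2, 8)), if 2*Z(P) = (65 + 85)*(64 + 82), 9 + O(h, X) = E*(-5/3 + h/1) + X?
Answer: 30065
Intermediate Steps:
E = 12 (E = 9 + 3 = 12)
O(h, X) = -29 + X + 12*h (O(h, X) = -9 + (12*(-5/3 + h/1) + X) = -9 + (12*(-5*⅓ + h*1) + X) = -9 + (12*(-5/3 + h) + X) = -9 + ((-20 + 12*h) + X) = -9 + (-20 + X + 12*h) = -29 + X + 12*h)
Z(P) = 10950 (Z(P) = ((65 + 85)*(64 + 82))/2 = (150*146)/2 = (½)*21900 = 10950)
(2509 + 16606) + Z(O(-2, 8)) = (2509 + 16606) + 10950 = 19115 + 10950 = 30065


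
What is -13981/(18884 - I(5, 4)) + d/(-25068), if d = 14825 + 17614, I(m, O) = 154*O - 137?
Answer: -315838501/153792180 ≈ -2.0537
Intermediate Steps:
I(m, O) = -137 + 154*O
d = 32439
-13981/(18884 - I(5, 4)) + d/(-25068) = -13981/(18884 - (-137 + 154*4)) + 32439/(-25068) = -13981/(18884 - (-137 + 616)) + 32439*(-1/25068) = -13981/(18884 - 1*479) - 10813/8356 = -13981/(18884 - 479) - 10813/8356 = -13981/18405 - 10813/8356 = -315838501/153792180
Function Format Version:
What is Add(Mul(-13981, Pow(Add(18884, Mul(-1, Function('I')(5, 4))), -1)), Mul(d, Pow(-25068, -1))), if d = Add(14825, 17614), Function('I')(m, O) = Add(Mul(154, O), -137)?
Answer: Rational(-315838501, 153792180) ≈ -2.0537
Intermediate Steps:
Function('I')(m, O) = Add(-137, Mul(154, O))
d = 32439
Add(Mul(-13981, Pow(Add(18884, Mul(-1, Function('I')(5, 4))), -1)), Mul(d, Pow(-25068, -1))) = Add(Mul(-13981, Pow(Add(18884, Mul(-1, Add(-137, Mul(154, 4)))), -1)), Mul(32439, Pow(-25068, -1))) = Add(Mul(-13981, Pow(Add(18884, Mul(-1, Add(-137, 616))), -1)), Mul(32439, Rational(-1, 25068))) = Add(Mul(-13981, Pow(Add(18884, Mul(-1, 479)), -1)), Rational(-10813, 8356)) = Add(Mul(-13981, Pow(Add(18884, -479), -1)), Rational(-10813, 8356)) = Add(Mul(-13981, Pow(18405, -1)), Rational(-10813, 8356)) = Add(Mul(-13981, Rational(1, 18405)), Rational(-10813, 8356)) = Add(Rational(-13981, 18405), Rational(-10813, 8356)) = Rational(-315838501, 153792180)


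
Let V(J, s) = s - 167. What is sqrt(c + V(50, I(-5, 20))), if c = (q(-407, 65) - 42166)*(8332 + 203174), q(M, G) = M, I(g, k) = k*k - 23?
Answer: 2*I*sqrt(2251111182) ≈ 94892.0*I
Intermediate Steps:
I(g, k) = -23 + k**2 (I(g, k) = k**2 - 23 = -23 + k**2)
c = -9004444938 (c = (-407 - 42166)*(8332 + 203174) = -42573*211506 = -9004444938)
V(J, s) = -167 + s
sqrt(c + V(50, I(-5, 20))) = sqrt(-9004444938 + (-167 + (-23 + 20**2))) = sqrt(-9004444938 + (-167 + (-23 + 400))) = sqrt(-9004444938 + (-167 + 377)) = sqrt(-9004444938 + 210) = sqrt(-9004444728) = 2*I*sqrt(2251111182)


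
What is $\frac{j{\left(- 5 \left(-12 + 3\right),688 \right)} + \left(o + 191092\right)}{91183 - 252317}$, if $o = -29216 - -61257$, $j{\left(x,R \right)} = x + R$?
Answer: $- \frac{111933}{80567} \approx -1.3893$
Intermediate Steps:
$j{\left(x,R \right)} = R + x$
$o = 32041$ ($o = -29216 + 61257 = 32041$)
$\frac{j{\left(- 5 \left(-12 + 3\right),688 \right)} + \left(o + 191092\right)}{91183 - 252317} = \frac{\left(688 - 5 \left(-12 + 3\right)\right) + \left(32041 + 191092\right)}{91183 - 252317} = \frac{\left(688 - -45\right) + 223133}{-161134} = \left(\left(688 + 45\right) + 223133\right) \left(- \frac{1}{161134}\right) = \left(733 + 223133\right) \left(- \frac{1}{161134}\right) = 223866 \left(- \frac{1}{161134}\right) = - \frac{111933}{80567}$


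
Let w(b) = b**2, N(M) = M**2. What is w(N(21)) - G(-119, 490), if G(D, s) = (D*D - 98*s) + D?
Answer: 228459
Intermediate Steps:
G(D, s) = D + D**2 - 98*s (G(D, s) = (D**2 - 98*s) + D = D + D**2 - 98*s)
w(N(21)) - G(-119, 490) = (21**2)**2 - (-119 + (-119)**2 - 98*490) = 441**2 - (-119 + 14161 - 48020) = 194481 - 1*(-33978) = 194481 + 33978 = 228459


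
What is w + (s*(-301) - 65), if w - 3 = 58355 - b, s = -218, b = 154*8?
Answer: 122679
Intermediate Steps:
b = 1232
w = 57126 (w = 3 + (58355 - 1*1232) = 3 + (58355 - 1232) = 3 + 57123 = 57126)
w + (s*(-301) - 65) = 57126 + (-218*(-301) - 65) = 57126 + (65618 - 65) = 57126 + 65553 = 122679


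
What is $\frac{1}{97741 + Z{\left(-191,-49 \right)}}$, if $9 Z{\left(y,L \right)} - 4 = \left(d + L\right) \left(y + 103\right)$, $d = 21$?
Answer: $\frac{9}{882137} \approx 1.0202 \cdot 10^{-5}$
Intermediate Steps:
$Z{\left(y,L \right)} = \frac{4}{9} + \frac{\left(21 + L\right) \left(103 + y\right)}{9}$ ($Z{\left(y,L \right)} = \frac{4}{9} + \frac{\left(21 + L\right) \left(y + 103\right)}{9} = \frac{4}{9} + \frac{\left(21 + L\right) \left(103 + y\right)}{9}$)
$\frac{1}{97741 + Z{\left(-191,-49 \right)}} = \frac{1}{97741 + \left(\frac{2167}{9} + \frac{7}{3} \left(-191\right) + \frac{103}{9} \left(-49\right) + \frac{1}{9} \left(-49\right) \left(-191\right)\right)} = \frac{1}{97741 + \left(\frac{2167}{9} - \frac{1337}{3} - \frac{5047}{9} + \frac{9359}{9}\right)} = \frac{1}{97741 + \frac{2468}{9}} = \frac{1}{\frac{882137}{9}} = \frac{9}{882137}$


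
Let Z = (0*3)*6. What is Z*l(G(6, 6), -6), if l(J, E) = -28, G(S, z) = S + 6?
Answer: 0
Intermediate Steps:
G(S, z) = 6 + S
Z = 0 (Z = 0*6 = 0)
Z*l(G(6, 6), -6) = 0*(-28) = 0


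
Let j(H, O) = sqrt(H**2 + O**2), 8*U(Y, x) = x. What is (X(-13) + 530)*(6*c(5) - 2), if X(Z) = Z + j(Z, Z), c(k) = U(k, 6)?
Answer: 2585/2 + 65*sqrt(2)/2 ≈ 1338.5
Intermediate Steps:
U(Y, x) = x/8
c(k) = 3/4 (c(k) = (1/8)*6 = 3/4)
X(Z) = Z + sqrt(2)*sqrt(Z**2) (X(Z) = Z + sqrt(Z**2 + Z**2) = Z + sqrt(2*Z**2) = Z + sqrt(2)*sqrt(Z**2))
(X(-13) + 530)*(6*c(5) - 2) = ((-13 + sqrt(2)*sqrt((-13)**2)) + 530)*(6*(3/4) - 2) = ((-13 + sqrt(2)*sqrt(169)) + 530)*(9/2 - 2) = ((-13 + sqrt(2)*13) + 530)*(5/2) = ((-13 + 13*sqrt(2)) + 530)*(5/2) = (517 + 13*sqrt(2))*(5/2) = 2585/2 + 65*sqrt(2)/2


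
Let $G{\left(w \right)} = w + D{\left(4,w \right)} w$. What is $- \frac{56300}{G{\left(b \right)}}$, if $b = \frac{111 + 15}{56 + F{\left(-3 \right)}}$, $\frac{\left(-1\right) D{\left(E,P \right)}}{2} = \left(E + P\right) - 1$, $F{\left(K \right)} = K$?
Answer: $\frac{79073350}{32571} \approx 2427.7$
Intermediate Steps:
$D{\left(E,P \right)} = 2 - 2 E - 2 P$ ($D{\left(E,P \right)} = - 2 \left(\left(E + P\right) - 1\right) = - 2 \left(-1 + E + P\right) = 2 - 2 E - 2 P$)
$b = \frac{126}{53}$ ($b = \frac{111 + 15}{56 - 3} = \frac{126}{53} \approx 2.3774$)
$G{\left(w \right)} = w + w \left(-6 - 2 w\right)$ ($G{\left(w \right)} = w + \left(2 - 8 - 2 w\right) w = w + \left(-6 - 2 w\right) w = w + w \left(-6 - 2 w\right)$)
$- \frac{56300}{G{\left(b \right)}} = - \frac{56300}{\left(-1\right) \frac{126}{53} \left(5 + 2 \cdot \frac{126}{53}\right)} = - \frac{56300}{\left(-1\right) \frac{126}{53} \left(5 + \frac{252}{53}\right)} = - \frac{56300}{\left(-1\right) \frac{126}{53} \cdot \frac{517}{53}} = - \frac{56300}{- \frac{65142}{2809}} = \left(-56300\right) \left(- \frac{2809}{65142}\right) = \frac{79073350}{32571}$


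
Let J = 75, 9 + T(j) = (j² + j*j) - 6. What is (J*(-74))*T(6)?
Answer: -316350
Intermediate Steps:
T(j) = -15 + 2*j² (T(j) = -9 + ((j² + j*j) - 6) = -9 + ((j² + j²) - 6) = -9 + (2*j² - 6) = -9 + (-6 + 2*j²) = -15 + 2*j²)
(J*(-74))*T(6) = (75*(-74))*(-15 + 2*6²) = -5550*(-15 + 2*36) = -5550*(-15 + 72) = -5550*57 = -316350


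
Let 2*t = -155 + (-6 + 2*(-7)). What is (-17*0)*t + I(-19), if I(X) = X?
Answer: -19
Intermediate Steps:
t = -175/2 (t = (-155 + (-6 + 2*(-7)))/2 = (-155 + (-6 - 14))/2 = (-155 - 20)/2 = (1/2)*(-175) = -175/2 ≈ -87.500)
(-17*0)*t + I(-19) = -17*0*(-175/2) - 19 = 0*(-175/2) - 19 = 0 - 19 = -19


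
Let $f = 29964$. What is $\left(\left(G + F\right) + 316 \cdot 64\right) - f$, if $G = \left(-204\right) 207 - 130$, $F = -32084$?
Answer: $-84182$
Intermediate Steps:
$G = -42358$ ($G = -42228 - 130 = -42358$)
$\left(\left(G + F\right) + 316 \cdot 64\right) - f = \left(\left(-42358 - 32084\right) + 316 \cdot 64\right) - 29964 = \left(-74442 + 20224\right) - 29964 = -54218 - 29964 = -84182$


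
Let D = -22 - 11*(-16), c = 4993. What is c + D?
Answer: 5147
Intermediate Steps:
D = 154 (D = -22 + 176 = 154)
c + D = 4993 + 154 = 5147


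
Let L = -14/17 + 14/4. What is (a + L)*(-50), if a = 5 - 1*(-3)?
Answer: -9075/17 ≈ -533.82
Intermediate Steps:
L = 91/34 (L = -14*1/17 + 14*(¼) = -14/17 + 7/2 = 91/34 ≈ 2.6765)
a = 8 (a = 5 + 3 = 8)
(a + L)*(-50) = (8 + 91/34)*(-50) = (363/34)*(-50) = -9075/17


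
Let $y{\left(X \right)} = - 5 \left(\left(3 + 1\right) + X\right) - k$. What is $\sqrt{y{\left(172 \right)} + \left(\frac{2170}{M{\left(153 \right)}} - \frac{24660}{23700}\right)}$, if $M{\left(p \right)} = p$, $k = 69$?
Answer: $\frac{2 i \sqrt{94947662455}}{20145} \approx 30.592 i$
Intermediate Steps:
$y{\left(X \right)} = -89 - 5 X$ ($y{\left(X \right)} = - 5 \left(\left(3 + 1\right) + X\right) - 69 = - 5 \left(4 + X\right) - 69 = \left(-20 - 5 X\right) - 69 = -89 - 5 X$)
$\sqrt{y{\left(172 \right)} + \left(\frac{2170}{M{\left(153 \right)}} - \frac{24660}{23700}\right)} = \sqrt{\left(-89 - 860\right) + \left(\frac{2170}{153} - \frac{24660}{23700}\right)} = \sqrt{\left(-89 - 860\right) + \left(2170 \cdot \frac{1}{153} - \frac{411}{395}\right)} = \sqrt{-949 + \left(\frac{2170}{153} - \frac{411}{395}\right)} = \sqrt{-949 + \frac{794267}{60435}} = \sqrt{- \frac{56558548}{60435}} = \frac{2 i \sqrt{94947662455}}{20145}$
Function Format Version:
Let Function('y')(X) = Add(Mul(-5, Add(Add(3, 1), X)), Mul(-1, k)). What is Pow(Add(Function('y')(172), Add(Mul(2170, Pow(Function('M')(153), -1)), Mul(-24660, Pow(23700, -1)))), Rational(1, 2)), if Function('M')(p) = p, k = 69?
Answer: Mul(Rational(2, 20145), I, Pow(94947662455, Rational(1, 2))) ≈ Mul(30.592, I)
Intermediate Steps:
Function('y')(X) = Add(-89, Mul(-5, X)) (Function('y')(X) = Add(Mul(-5, Add(Add(3, 1), X)), Mul(-1, 69)) = Add(Mul(-5, Add(4, X)), -69) = Add(Add(-20, Mul(-5, X)), -69) = Add(-89, Mul(-5, X)))
Pow(Add(Function('y')(172), Add(Mul(2170, Pow(Function('M')(153), -1)), Mul(-24660, Pow(23700, -1)))), Rational(1, 2)) = Pow(Add(Add(-89, Mul(-5, 172)), Add(Mul(2170, Pow(153, -1)), Mul(-24660, Pow(23700, -1)))), Rational(1, 2)) = Pow(Add(Add(-89, -860), Add(Mul(2170, Rational(1, 153)), Mul(-24660, Rational(1, 23700)))), Rational(1, 2)) = Pow(Add(-949, Add(Rational(2170, 153), Rational(-411, 395))), Rational(1, 2)) = Pow(Add(-949, Rational(794267, 60435)), Rational(1, 2)) = Pow(Rational(-56558548, 60435), Rational(1, 2)) = Mul(Rational(2, 20145), I, Pow(94947662455, Rational(1, 2)))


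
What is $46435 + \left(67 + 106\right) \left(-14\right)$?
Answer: $44013$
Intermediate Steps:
$46435 + \left(67 + 106\right) \left(-14\right) = 46435 + 173 \left(-14\right) = 46435 - 2422 = 44013$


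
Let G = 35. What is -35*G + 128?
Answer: -1097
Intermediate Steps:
-35*G + 128 = -35*35 + 128 = -1225 + 128 = -1097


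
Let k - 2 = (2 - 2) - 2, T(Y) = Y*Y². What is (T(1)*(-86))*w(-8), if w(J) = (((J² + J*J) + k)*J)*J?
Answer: -704512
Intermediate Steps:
T(Y) = Y³
k = 0 (k = 2 + ((2 - 2) - 2) = 2 + (0 - 2) = 2 - 2 = 0)
w(J) = 2*J⁴ (w(J) = (((J² + J*J) + 0)*J)*J = (((J² + J²) + 0)*J)*J = ((2*J² + 0)*J)*J = ((2*J²)*J)*J = (2*J³)*J = 2*J⁴)
(T(1)*(-86))*w(-8) = (1³*(-86))*(2*(-8)⁴) = (1*(-86))*(2*4096) = -86*8192 = -704512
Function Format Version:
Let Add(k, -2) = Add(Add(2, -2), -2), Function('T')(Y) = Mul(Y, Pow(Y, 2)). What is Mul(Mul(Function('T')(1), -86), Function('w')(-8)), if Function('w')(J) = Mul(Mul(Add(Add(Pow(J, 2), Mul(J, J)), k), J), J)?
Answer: -704512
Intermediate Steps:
Function('T')(Y) = Pow(Y, 3)
k = 0 (k = Add(2, Add(Add(2, -2), -2)) = Add(2, Add(0, -2)) = Add(2, -2) = 0)
Function('w')(J) = Mul(2, Pow(J, 4)) (Function('w')(J) = Mul(Mul(Add(Add(Pow(J, 2), Mul(J, J)), 0), J), J) = Mul(Mul(Add(Add(Pow(J, 2), Pow(J, 2)), 0), J), J) = Mul(Mul(Add(Mul(2, Pow(J, 2)), 0), J), J) = Mul(Mul(Mul(2, Pow(J, 2)), J), J) = Mul(Mul(2, Pow(J, 3)), J) = Mul(2, Pow(J, 4)))
Mul(Mul(Function('T')(1), -86), Function('w')(-8)) = Mul(Mul(Pow(1, 3), -86), Mul(2, Pow(-8, 4))) = Mul(Mul(1, -86), Mul(2, 4096)) = Mul(-86, 8192) = -704512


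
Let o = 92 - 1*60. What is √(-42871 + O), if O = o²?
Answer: I*√41847 ≈ 204.57*I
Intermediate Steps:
o = 32 (o = 92 - 60 = 32)
O = 1024 (O = 32² = 1024)
√(-42871 + O) = √(-42871 + 1024) = √(-41847) = I*√41847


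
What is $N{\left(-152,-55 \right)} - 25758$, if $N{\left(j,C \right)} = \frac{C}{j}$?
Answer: $- \frac{3915161}{152} \approx -25758.0$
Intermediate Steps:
$N{\left(-152,-55 \right)} - 25758 = - \frac{55}{-152} - 25758 = \left(-55\right) \left(- \frac{1}{152}\right) - 25758 = \frac{55}{152} - 25758 = - \frac{3915161}{152}$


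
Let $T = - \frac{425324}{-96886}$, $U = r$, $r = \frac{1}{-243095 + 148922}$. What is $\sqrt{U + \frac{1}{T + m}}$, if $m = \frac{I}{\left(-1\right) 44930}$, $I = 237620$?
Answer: $\frac{i \sqrt{3775898769327253595977062}}{1842138771060} \approx 1.0548 i$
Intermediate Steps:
$r = - \frac{1}{94173}$ ($r = \frac{1}{-94173} = - \frac{1}{94173} \approx -1.0619 \cdot 10^{-5}$)
$U = - \frac{1}{94173} \approx -1.0619 \cdot 10^{-5}$
$m = - \frac{23762}{4493}$ ($m = \frac{237620}{\left(-1\right) 44930} = \frac{237620}{-44930} = 237620 \left(- \frac{1}{44930}\right) = - \frac{23762}{4493} \approx -5.2887$)
$T = \frac{212662}{48443}$ ($T = \left(-425324\right) \left(- \frac{1}{96886}\right) = \frac{212662}{48443} \approx 4.3899$)
$\sqrt{U + \frac{1}{T + m}} = \sqrt{- \frac{1}{94173} + \frac{1}{\frac{212662}{48443} - \frac{23762}{4493}}} = \sqrt{- \frac{1}{94173} + \frac{1}{- \frac{195612200}{217654399}}} = \sqrt{- \frac{1}{94173} - \frac{217654399}{195612200}} = \sqrt{- \frac{20497363329227}{18421387710600}} = \frac{i \sqrt{3775898769327253595977062}}{1842138771060}$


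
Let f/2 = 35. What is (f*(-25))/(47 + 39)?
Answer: -875/43 ≈ -20.349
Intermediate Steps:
f = 70 (f = 2*35 = 70)
(f*(-25))/(47 + 39) = (70*(-25))/(47 + 39) = -1750/86 = -1750*1/86 = -875/43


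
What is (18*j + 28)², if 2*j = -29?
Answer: 54289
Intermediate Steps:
j = -29/2 (j = (½)*(-29) = -29/2 ≈ -14.500)
(18*j + 28)² = (18*(-29/2) + 28)² = (-261 + 28)² = (-233)² = 54289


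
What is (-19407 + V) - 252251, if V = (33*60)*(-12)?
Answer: -295418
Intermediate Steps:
V = -23760 (V = 1980*(-12) = -23760)
(-19407 + V) - 252251 = (-19407 - 23760) - 252251 = -43167 - 252251 = -295418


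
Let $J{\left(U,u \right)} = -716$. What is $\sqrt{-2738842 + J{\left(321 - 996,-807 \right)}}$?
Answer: $i \sqrt{2739558} \approx 1655.2 i$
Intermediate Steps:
$\sqrt{-2738842 + J{\left(321 - 996,-807 \right)}} = \sqrt{-2738842 - 716} = \sqrt{-2739558} = i \sqrt{2739558}$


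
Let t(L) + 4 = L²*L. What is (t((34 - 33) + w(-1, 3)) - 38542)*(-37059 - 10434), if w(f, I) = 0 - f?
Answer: 1830285234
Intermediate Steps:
w(f, I) = -f
t(L) = -4 + L³ (t(L) = -4 + L²*L = -4 + L³)
(t((34 - 33) + w(-1, 3)) - 38542)*(-37059 - 10434) = ((-4 + ((34 - 33) - 1*(-1))³) - 38542)*(-37059 - 10434) = ((-4 + (1 + 1)³) - 38542)*(-47493) = ((-4 + 2³) - 38542)*(-47493) = ((-4 + 8) - 38542)*(-47493) = (4 - 38542)*(-47493) = -38538*(-47493) = 1830285234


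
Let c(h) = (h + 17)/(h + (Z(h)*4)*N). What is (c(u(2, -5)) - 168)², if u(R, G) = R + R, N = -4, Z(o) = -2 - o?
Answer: 281534841/10000 ≈ 28153.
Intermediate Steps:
u(R, G) = 2*R
c(h) = (17 + h)/(32 + 17*h) (c(h) = (h + 17)/(h + ((-2 - h)*4)*(-4)) = (17 + h)/(h + (-8 - 4*h)*(-4)) = (17 + h)/(h + (32 + 16*h)) = (17 + h)/(32 + 17*h))
(c(u(2, -5)) - 168)² = ((17 + 2*2)/(32 + 17*(2*2)) - 168)² = ((17 + 4)/(32 + 17*4) - 168)² = (21/(32 + 68) - 168)² = (21/100 - 168)² = (-16779/100)² = 281534841/10000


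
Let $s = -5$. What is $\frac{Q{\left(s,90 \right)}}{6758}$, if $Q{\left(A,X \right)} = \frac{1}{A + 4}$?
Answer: $- \frac{1}{6758} \approx -0.00014797$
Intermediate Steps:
$Q{\left(A,X \right)} = \frac{1}{4 + A}$
$\frac{Q{\left(s,90 \right)}}{6758} = \frac{1}{\left(4 - 5\right) 6758} = \frac{1}{-1} \cdot \frac{1}{6758} = \left(-1\right) \frac{1}{6758} = - \frac{1}{6758}$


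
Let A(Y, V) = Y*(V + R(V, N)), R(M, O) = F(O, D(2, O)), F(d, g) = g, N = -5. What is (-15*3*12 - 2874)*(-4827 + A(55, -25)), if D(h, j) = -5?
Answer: 22112478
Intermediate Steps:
R(M, O) = -5
A(Y, V) = Y*(-5 + V) (A(Y, V) = Y*(V - 5) = Y*(-5 + V))
(-15*3*12 - 2874)*(-4827 + A(55, -25)) = (-15*3*12 - 2874)*(-4827 + 55*(-5 - 25)) = (-45*12 - 2874)*(-4827 + 55*(-30)) = (-540 - 2874)*(-4827 - 1650) = -3414*(-6477) = 22112478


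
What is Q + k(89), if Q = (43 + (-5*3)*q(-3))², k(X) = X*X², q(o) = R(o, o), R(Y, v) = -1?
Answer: 708333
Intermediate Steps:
q(o) = -1
k(X) = X³
Q = 3364 (Q = (43 - 5*3*(-1))² = (43 - 15*(-1))² = (43 + 15)² = 58² = 3364)
Q + k(89) = 3364 + 89³ = 3364 + 704969 = 708333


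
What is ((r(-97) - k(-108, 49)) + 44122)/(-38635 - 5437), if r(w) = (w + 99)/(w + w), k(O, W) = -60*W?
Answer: -4565013/4274984 ≈ -1.0678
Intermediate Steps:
r(w) = (99 + w)/(2*w) (r(w) = (99 + w)/((2*w)) = (99 + w)*(1/(2*w)) = (99 + w)/(2*w))
((r(-97) - k(-108, 49)) + 44122)/(-38635 - 5437) = (((½)*(99 - 97)/(-97) - (-60)*49) + 44122)/(-38635 - 5437) = (((½)*(-1/97)*2 - 1*(-2940)) + 44122)/(-44072) = ((-1/97 + 2940) + 44122)*(-1/44072) = (285179/97 + 44122)*(-1/44072) = (4565013/97)*(-1/44072) = -4565013/4274984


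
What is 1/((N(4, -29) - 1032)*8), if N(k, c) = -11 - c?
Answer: -1/8112 ≈ -0.00012327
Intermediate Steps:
1/((N(4, -29) - 1032)*8) = 1/(((-11 - 1*(-29)) - 1032)*8) = 1/(((-11 + 29) - 1032)*8) = 1/((18 - 1032)*8) = 1/(-1014*8) = 1/(-8112) = -1/8112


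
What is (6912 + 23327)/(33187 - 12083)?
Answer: 30239/21104 ≈ 1.4329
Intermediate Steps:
(6912 + 23327)/(33187 - 12083) = 30239/21104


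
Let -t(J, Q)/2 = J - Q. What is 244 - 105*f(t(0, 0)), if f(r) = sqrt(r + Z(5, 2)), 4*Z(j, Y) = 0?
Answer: 244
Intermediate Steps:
Z(j, Y) = 0 (Z(j, Y) = (1/4)*0 = 0)
t(J, Q) = -2*J + 2*Q (t(J, Q) = -2*(J - Q) = -2*J + 2*Q)
f(r) = sqrt(r) (f(r) = sqrt(r + 0) = sqrt(r))
244 - 105*f(t(0, 0)) = 244 - 105*sqrt(-2*0 + 2*0) = 244 - 105*sqrt(0 + 0) = 244 - 105*sqrt(0) = 244 - 105*0 = 244 + 0 = 244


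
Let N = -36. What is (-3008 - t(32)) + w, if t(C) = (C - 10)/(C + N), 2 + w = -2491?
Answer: -10991/2 ≈ -5495.5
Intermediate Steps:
w = -2493 (w = -2 - 2491 = -2493)
t(C) = (-10 + C)/(-36 + C) (t(C) = (C - 10)/(C - 36) = (-10 + C)/(-36 + C))
(-3008 - t(32)) + w = (-3008 - (-10 + 32)/(-36 + 32)) - 2493 = (-3008 - 22/(-4)) - 2493 = (-3008 - (-1)*22/4) - 2493 = (-3008 - 1*(-11/2)) - 2493 = (-3008 + 11/2) - 2493 = -6005/2 - 2493 = -10991/2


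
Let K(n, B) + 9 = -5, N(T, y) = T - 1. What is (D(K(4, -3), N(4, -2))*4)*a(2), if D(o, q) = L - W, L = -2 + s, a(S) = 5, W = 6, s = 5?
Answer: -60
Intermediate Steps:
L = 3 (L = -2 + 5 = 3)
N(T, y) = -1 + T
K(n, B) = -14 (K(n, B) = -9 - 5 = -14)
D(o, q) = -3 (D(o, q) = 3 - 1*6 = 3 - 6 = -3)
(D(K(4, -3), N(4, -2))*4)*a(2) = -3*4*5 = -12*5 = -60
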